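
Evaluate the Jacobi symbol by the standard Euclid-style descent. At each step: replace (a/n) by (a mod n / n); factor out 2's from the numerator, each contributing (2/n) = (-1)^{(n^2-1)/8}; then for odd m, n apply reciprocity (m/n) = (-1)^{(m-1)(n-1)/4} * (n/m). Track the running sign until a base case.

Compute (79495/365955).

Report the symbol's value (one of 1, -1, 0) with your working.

0

flip (79495/365955) -> (365955/79495): both odd, 79495 mod 4 = 3, 365955 mod 4 = 3, so the flip contributes -1; sign now -1
(365955/79495): 365955 mod 79495 = 47975, so (365955/79495) = (47975/79495)
flip (47975/79495) -> (79495/47975): both odd, 47975 mod 4 = 3, 79495 mod 4 = 3, so the flip contributes -1; sign now +1
(79495/47975): 79495 mod 47975 = 31520, so (79495/47975) = (31520/47975)
factor out 2^5: 31520 = 2^5·985; with 47975 mod 8 = 7, (2/47975) = +1; sign now +1; continue with (985/47975)
flip (985/47975) -> (47975/985): both odd, 985 mod 4 = 1, 47975 mod 4 = 3, so the flip contributes +1; sign now +1
(47975/985): 47975 mod 985 = 695, so (47975/985) = (695/985)
flip (695/985) -> (985/695): both odd, 695 mod 4 = 3, 985 mod 4 = 1, so the flip contributes +1; sign now +1
(985/695): 985 mod 695 = 290, so (985/695) = (290/695)
factor out 2^1: 290 = 2^1·145; with 695 mod 8 = 7, (2/695) = +1; sign now +1; continue with (145/695)
flip (145/695) -> (695/145): both odd, 145 mod 4 = 1, 695 mod 4 = 3, so the flip contributes +1; sign now +1
(695/145): 695 mod 145 = 115, so (695/145) = (115/145)
flip (115/145) -> (145/115): both odd, 115 mod 4 = 3, 145 mod 4 = 1, so the flip contributes +1; sign now +1
(145/115): 145 mod 115 = 30, so (145/115) = (30/115)
factor out 2^1: 30 = 2^1·15; with 115 mod 8 = 3, (2/115) = -1; sign now -1; continue with (15/115)
flip (15/115) -> (115/15): both odd, 15 mod 4 = 3, 115 mod 4 = 3, so the flip contributes -1; sign now +1
(115/15): 115 mod 15 = 10, so (115/15) = (10/15)
factor out 2^1: 10 = 2^1·5; with 15 mod 8 = 7, (2/15) = +1; sign now +1; continue with (5/15)
flip (5/15) -> (15/5): both odd, 5 mod 4 = 1, 15 mod 4 = 3, so the flip contributes +1; sign now +1
(15/5): 15 mod 5 = 0, so (15/5) = (0/5)
reached (0/5); gcd(a, n) > 1, so (0/5) = 0 and the symbol is 0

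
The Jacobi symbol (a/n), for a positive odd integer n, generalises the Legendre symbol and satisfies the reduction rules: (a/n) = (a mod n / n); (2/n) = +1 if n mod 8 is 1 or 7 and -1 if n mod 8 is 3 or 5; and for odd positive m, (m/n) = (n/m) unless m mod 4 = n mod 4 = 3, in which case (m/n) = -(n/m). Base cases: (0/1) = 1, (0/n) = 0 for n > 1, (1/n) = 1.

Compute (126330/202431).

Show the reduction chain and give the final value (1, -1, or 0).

126330 = 2^1·63165; (2/202431) = +1 since 202431 mod 8 = 7, so (126330/202431) = (+1)^1·(63165/202431); sign now +1
reciprocity: (63165/202431) = +1·(202431/63165) since 63165 mod 4 = 1, 202431 mod 4 = 3; sign now +1
(202431/63165) = (12936/63165)   [reduce mod 63165]
12936 = 2^3·1617; (2/63165) = -1 since 63165 mod 8 = 5, so (12936/63165) = (-1)^3·(1617/63165); sign now -1
reciprocity: (1617/63165) = +1·(63165/1617) since 1617 mod 4 = 1, 63165 mod 4 = 1; sign now -1
(63165/1617) = (102/1617)   [reduce mod 1617]
102 = 2^1·51; (2/1617) = +1 since 1617 mod 8 = 1, so (102/1617) = (+1)^1·(51/1617); sign now -1
reciprocity: (51/1617) = +1·(1617/51) since 51 mod 4 = 3, 1617 mod 4 = 1; sign now -1
(1617/51) = (36/51)   [reduce mod 51]
36 = 2^2·9; (2/51) = -1 since 51 mod 8 = 3, so (36/51) = (-1)^2·(9/51); sign now -1
reciprocity: (9/51) = +1·(51/9) since 9 mod 4 = 1, 51 mod 4 = 3; sign now -1
(51/9) = (6/9)   [reduce mod 9]
6 = 2^1·3; (2/9) = +1 since 9 mod 8 = 1, so (6/9) = (+1)^1·(3/9); sign now -1
reciprocity: (3/9) = +1·(9/3) since 3 mod 4 = 3, 9 mod 4 = 1; sign now -1
(9/3) = (0/3)   [reduce mod 3]
(0/3) = 0   [gcd(a, n) > 1]; final value = 0

0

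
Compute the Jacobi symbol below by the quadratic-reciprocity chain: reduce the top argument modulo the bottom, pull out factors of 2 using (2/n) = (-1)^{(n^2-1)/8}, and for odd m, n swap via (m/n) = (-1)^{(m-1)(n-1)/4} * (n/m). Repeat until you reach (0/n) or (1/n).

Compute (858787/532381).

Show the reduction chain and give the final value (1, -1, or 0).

(858787/532381) = (326406/532381)   [reduce mod 532381]
326406 = 2^1·163203; (2/532381) = -1 since 532381 mod 8 = 5, so (326406/532381) = (-1)^1·(163203/532381); sign now -1
reciprocity: (163203/532381) = +1·(532381/163203) since 163203 mod 4 = 3, 532381 mod 4 = 1; sign now -1
(532381/163203) = (42772/163203)   [reduce mod 163203]
42772 = 2^2·10693; (2/163203) = -1 since 163203 mod 8 = 3, so (42772/163203) = (-1)^2·(10693/163203); sign now -1
reciprocity: (10693/163203) = +1·(163203/10693) since 10693 mod 4 = 1, 163203 mod 4 = 3; sign now -1
(163203/10693) = (2808/10693)   [reduce mod 10693]
2808 = 2^3·351; (2/10693) = -1 since 10693 mod 8 = 5, so (2808/10693) = (-1)^3·(351/10693); sign now +1
reciprocity: (351/10693) = +1·(10693/351) since 351 mod 4 = 3, 10693 mod 4 = 1; sign now +1
(10693/351) = (163/351)   [reduce mod 351]
reciprocity: (163/351) = -1·(351/163) since 163 mod 4 = 3, 351 mod 4 = 3; sign now -1
(351/163) = (25/163)   [reduce mod 163]
reciprocity: (25/163) = +1·(163/25) since 25 mod 4 = 1, 163 mod 4 = 3; sign now -1
(163/25) = (13/25)   [reduce mod 25]
reciprocity: (13/25) = +1·(25/13) since 13 mod 4 = 1, 25 mod 4 = 1; sign now -1
(25/13) = (12/13)   [reduce mod 13]
12 = 2^2·3; (2/13) = -1 since 13 mod 8 = 5, so (12/13) = (-1)^2·(3/13); sign now -1
reciprocity: (3/13) = +1·(13/3) since 3 mod 4 = 3, 13 mod 4 = 1; sign now -1
(13/3) = (1/3)   [reduce mod 3]
(1/3) = 1; final value = sign = -1

-1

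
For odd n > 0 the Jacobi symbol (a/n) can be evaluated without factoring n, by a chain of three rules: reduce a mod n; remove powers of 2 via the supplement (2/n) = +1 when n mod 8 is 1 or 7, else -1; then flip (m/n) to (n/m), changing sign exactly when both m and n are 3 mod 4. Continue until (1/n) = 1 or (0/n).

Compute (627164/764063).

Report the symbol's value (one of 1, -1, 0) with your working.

1

factor out 2^2: 627164 = 2^2·156791; with 764063 mod 8 = 7, (2/764063) = +1; sign now +1; continue with (156791/764063)
flip (156791/764063) -> (764063/156791): both odd, 156791 mod 4 = 3, 764063 mod 4 = 3, so the flip contributes -1; sign now -1
(764063/156791): 764063 mod 156791 = 136899, so (764063/156791) = (136899/156791)
flip (136899/156791) -> (156791/136899): both odd, 136899 mod 4 = 3, 156791 mod 4 = 3, so the flip contributes -1; sign now +1
(156791/136899): 156791 mod 136899 = 19892, so (156791/136899) = (19892/136899)
factor out 2^2: 19892 = 2^2·4973; with 136899 mod 8 = 3, (2/136899) = -1; sign now +1; continue with (4973/136899)
flip (4973/136899) -> (136899/4973): both odd, 4973 mod 4 = 1, 136899 mod 4 = 3, so the flip contributes +1; sign now +1
(136899/4973): 136899 mod 4973 = 2628, so (136899/4973) = (2628/4973)
factor out 2^2: 2628 = 2^2·657; with 4973 mod 8 = 5, (2/4973) = -1; sign now +1; continue with (657/4973)
flip (657/4973) -> (4973/657): both odd, 657 mod 4 = 1, 4973 mod 4 = 1, so the flip contributes +1; sign now +1
(4973/657): 4973 mod 657 = 374, so (4973/657) = (374/657)
factor out 2^1: 374 = 2^1·187; with 657 mod 8 = 1, (2/657) = +1; sign now +1; continue with (187/657)
flip (187/657) -> (657/187): both odd, 187 mod 4 = 3, 657 mod 4 = 1, so the flip contributes +1; sign now +1
(657/187): 657 mod 187 = 96, so (657/187) = (96/187)
factor out 2^5: 96 = 2^5·3; with 187 mod 8 = 3, (2/187) = -1; sign now -1; continue with (3/187)
flip (3/187) -> (187/3): both odd, 3 mod 4 = 3, 187 mod 4 = 3, so the flip contributes -1; sign now +1
(187/3): 187 mod 3 = 1, so (187/3) = (1/3)
reached (1/3) = 1, so the symbol is +1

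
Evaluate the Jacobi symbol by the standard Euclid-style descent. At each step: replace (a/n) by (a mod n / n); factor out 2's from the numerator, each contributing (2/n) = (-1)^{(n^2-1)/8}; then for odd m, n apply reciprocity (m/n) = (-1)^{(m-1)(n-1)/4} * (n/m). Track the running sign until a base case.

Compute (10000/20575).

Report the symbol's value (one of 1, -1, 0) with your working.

factor out 2^4: 10000 = 2^4·625; with 20575 mod 8 = 7, (2/20575) = +1; sign now +1; continue with (625/20575)
flip (625/20575) -> (20575/625): both odd, 625 mod 4 = 1, 20575 mod 4 = 3, so the flip contributes +1; sign now +1
(20575/625): 20575 mod 625 = 575, so (20575/625) = (575/625)
flip (575/625) -> (625/575): both odd, 575 mod 4 = 3, 625 mod 4 = 1, so the flip contributes +1; sign now +1
(625/575): 625 mod 575 = 50, so (625/575) = (50/575)
factor out 2^1: 50 = 2^1·25; with 575 mod 8 = 7, (2/575) = +1; sign now +1; continue with (25/575)
flip (25/575) -> (575/25): both odd, 25 mod 4 = 1, 575 mod 4 = 3, so the flip contributes +1; sign now +1
(575/25): 575 mod 25 = 0, so (575/25) = (0/25)
reached (0/25); gcd(a, n) > 1, so (0/25) = 0 and the symbol is 0

0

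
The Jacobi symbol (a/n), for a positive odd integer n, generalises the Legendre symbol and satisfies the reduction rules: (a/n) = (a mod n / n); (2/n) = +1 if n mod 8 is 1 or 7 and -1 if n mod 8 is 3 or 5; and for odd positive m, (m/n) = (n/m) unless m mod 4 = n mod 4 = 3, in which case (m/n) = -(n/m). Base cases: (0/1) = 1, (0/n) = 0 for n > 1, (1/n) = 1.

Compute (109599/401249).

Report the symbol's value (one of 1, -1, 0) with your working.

reciprocity: (109599/401249) = +1·(401249/109599) since 109599 mod 4 = 3, 401249 mod 4 = 1; sign now +1
(401249/109599) = (72452/109599)   [reduce mod 109599]
72452 = 2^2·18113; (2/109599) = +1 since 109599 mod 8 = 7, so (72452/109599) = (+1)^2·(18113/109599); sign now +1
reciprocity: (18113/109599) = +1·(109599/18113) since 18113 mod 4 = 1, 109599 mod 4 = 3; sign now +1
(109599/18113) = (921/18113)   [reduce mod 18113]
reciprocity: (921/18113) = +1·(18113/921) since 921 mod 4 = 1, 18113 mod 4 = 1; sign now +1
(18113/921) = (614/921)   [reduce mod 921]
614 = 2^1·307; (2/921) = +1 since 921 mod 8 = 1, so (614/921) = (+1)^1·(307/921); sign now +1
reciprocity: (307/921) = +1·(921/307) since 307 mod 4 = 3, 921 mod 4 = 1; sign now +1
(921/307) = (0/307)   [reduce mod 307]
(0/307) = 0   [gcd(a, n) > 1]; final value = 0

0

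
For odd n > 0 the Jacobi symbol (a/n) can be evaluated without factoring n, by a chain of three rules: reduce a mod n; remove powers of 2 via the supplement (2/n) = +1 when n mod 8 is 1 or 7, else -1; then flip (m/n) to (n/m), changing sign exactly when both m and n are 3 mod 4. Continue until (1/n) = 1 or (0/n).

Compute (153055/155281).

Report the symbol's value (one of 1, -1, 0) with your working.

reciprocity: (153055/155281) = +1·(155281/153055) since 153055 mod 4 = 3, 155281 mod 4 = 1; sign now +1
(155281/153055) = (2226/153055)   [reduce mod 153055]
2226 = 2^1·1113; (2/153055) = +1 since 153055 mod 8 = 7, so (2226/153055) = (+1)^1·(1113/153055); sign now +1
reciprocity: (1113/153055) = +1·(153055/1113) since 1113 mod 4 = 1, 153055 mod 4 = 3; sign now +1
(153055/1113) = (574/1113)   [reduce mod 1113]
574 = 2^1·287; (2/1113) = +1 since 1113 mod 8 = 1, so (574/1113) = (+1)^1·(287/1113); sign now +1
reciprocity: (287/1113) = +1·(1113/287) since 287 mod 4 = 3, 1113 mod 4 = 1; sign now +1
(1113/287) = (252/287)   [reduce mod 287]
252 = 2^2·63; (2/287) = +1 since 287 mod 8 = 7, so (252/287) = (+1)^2·(63/287); sign now +1
reciprocity: (63/287) = -1·(287/63) since 63 mod 4 = 3, 287 mod 4 = 3; sign now -1
(287/63) = (35/63)   [reduce mod 63]
reciprocity: (35/63) = -1·(63/35) since 35 mod 4 = 3, 63 mod 4 = 3; sign now +1
(63/35) = (28/35)   [reduce mod 35]
28 = 2^2·7; (2/35) = -1 since 35 mod 8 = 3, so (28/35) = (-1)^2·(7/35); sign now +1
reciprocity: (7/35) = -1·(35/7) since 7 mod 4 = 3, 35 mod 4 = 3; sign now -1
(35/7) = (0/7)   [reduce mod 7]
(0/7) = 0   [gcd(a, n) > 1]; final value = 0

0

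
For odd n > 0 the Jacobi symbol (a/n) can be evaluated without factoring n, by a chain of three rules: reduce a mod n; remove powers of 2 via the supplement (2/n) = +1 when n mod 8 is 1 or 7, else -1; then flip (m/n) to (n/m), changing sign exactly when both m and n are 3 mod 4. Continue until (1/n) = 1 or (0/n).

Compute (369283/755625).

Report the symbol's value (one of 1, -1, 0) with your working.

flip (369283/755625) -> (755625/369283): both odd, 369283 mod 4 = 3, 755625 mod 4 = 1, so the flip contributes +1; sign now +1
(755625/369283): 755625 mod 369283 = 17059, so (755625/369283) = (17059/369283)
flip (17059/369283) -> (369283/17059): both odd, 17059 mod 4 = 3, 369283 mod 4 = 3, so the flip contributes -1; sign now -1
(369283/17059): 369283 mod 17059 = 11044, so (369283/17059) = (11044/17059)
factor out 2^2: 11044 = 2^2·2761; with 17059 mod 8 = 3, (2/17059) = -1; sign now -1; continue with (2761/17059)
flip (2761/17059) -> (17059/2761): both odd, 2761 mod 4 = 1, 17059 mod 4 = 3, so the flip contributes +1; sign now -1
(17059/2761): 17059 mod 2761 = 493, so (17059/2761) = (493/2761)
flip (493/2761) -> (2761/493): both odd, 493 mod 4 = 1, 2761 mod 4 = 1, so the flip contributes +1; sign now -1
(2761/493): 2761 mod 493 = 296, so (2761/493) = (296/493)
factor out 2^3: 296 = 2^3·37; with 493 mod 8 = 5, (2/493) = -1; sign now +1; continue with (37/493)
flip (37/493) -> (493/37): both odd, 37 mod 4 = 1, 493 mod 4 = 1, so the flip contributes +1; sign now +1
(493/37): 493 mod 37 = 12, so (493/37) = (12/37)
factor out 2^2: 12 = 2^2·3; with 37 mod 8 = 5, (2/37) = -1; sign now +1; continue with (3/37)
flip (3/37) -> (37/3): both odd, 3 mod 4 = 3, 37 mod 4 = 1, so the flip contributes +1; sign now +1
(37/3): 37 mod 3 = 1, so (37/3) = (1/3)
reached (1/3) = 1, so the symbol is +1

1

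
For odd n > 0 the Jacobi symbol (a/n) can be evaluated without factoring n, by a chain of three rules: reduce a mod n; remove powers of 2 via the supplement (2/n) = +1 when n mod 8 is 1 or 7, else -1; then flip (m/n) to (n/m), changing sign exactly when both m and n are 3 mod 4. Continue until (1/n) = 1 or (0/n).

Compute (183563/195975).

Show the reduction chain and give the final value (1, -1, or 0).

flip (183563/195975) -> (195975/183563): both odd, 183563 mod 4 = 3, 195975 mod 4 = 3, so the flip contributes -1; sign now -1
(195975/183563): 195975 mod 183563 = 12412, so (195975/183563) = (12412/183563)
factor out 2^2: 12412 = 2^2·3103; with 183563 mod 8 = 3, (2/183563) = -1; sign now -1; continue with (3103/183563)
flip (3103/183563) -> (183563/3103): both odd, 3103 mod 4 = 3, 183563 mod 4 = 3, so the flip contributes -1; sign now +1
(183563/3103): 183563 mod 3103 = 486, so (183563/3103) = (486/3103)
factor out 2^1: 486 = 2^1·243; with 3103 mod 8 = 7, (2/3103) = +1; sign now +1; continue with (243/3103)
flip (243/3103) -> (3103/243): both odd, 243 mod 4 = 3, 3103 mod 4 = 3, so the flip contributes -1; sign now -1
(3103/243): 3103 mod 243 = 187, so (3103/243) = (187/243)
flip (187/243) -> (243/187): both odd, 187 mod 4 = 3, 243 mod 4 = 3, so the flip contributes -1; sign now +1
(243/187): 243 mod 187 = 56, so (243/187) = (56/187)
factor out 2^3: 56 = 2^3·7; with 187 mod 8 = 3, (2/187) = -1; sign now -1; continue with (7/187)
flip (7/187) -> (187/7): both odd, 7 mod 4 = 3, 187 mod 4 = 3, so the flip contributes -1; sign now +1
(187/7): 187 mod 7 = 5, so (187/7) = (5/7)
flip (5/7) -> (7/5): both odd, 5 mod 4 = 1, 7 mod 4 = 3, so the flip contributes +1; sign now +1
(7/5): 7 mod 5 = 2, so (7/5) = (2/5)
factor out 2^1: 2 = 2^1·1; with 5 mod 8 = 5, (2/5) = -1; sign now -1; continue with (1/5)
reached (1/5) = 1, so the symbol is -1

-1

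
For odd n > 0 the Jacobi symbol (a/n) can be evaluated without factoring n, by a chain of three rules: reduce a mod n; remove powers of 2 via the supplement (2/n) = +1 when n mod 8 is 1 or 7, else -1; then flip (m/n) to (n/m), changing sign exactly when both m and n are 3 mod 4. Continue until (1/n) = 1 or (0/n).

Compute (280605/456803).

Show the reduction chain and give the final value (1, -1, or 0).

1

reciprocity: (280605/456803) = +1·(456803/280605) since 280605 mod 4 = 1, 456803 mod 4 = 3; sign now +1
(456803/280605) = (176198/280605)   [reduce mod 280605]
176198 = 2^1·88099; (2/280605) = -1 since 280605 mod 8 = 5, so (176198/280605) = (-1)^1·(88099/280605); sign now -1
reciprocity: (88099/280605) = +1·(280605/88099) since 88099 mod 4 = 3, 280605 mod 4 = 1; sign now -1
(280605/88099) = (16308/88099)   [reduce mod 88099]
16308 = 2^2·4077; (2/88099) = -1 since 88099 mod 8 = 3, so (16308/88099) = (-1)^2·(4077/88099); sign now -1
reciprocity: (4077/88099) = +1·(88099/4077) since 4077 mod 4 = 1, 88099 mod 4 = 3; sign now -1
(88099/4077) = (2482/4077)   [reduce mod 4077]
2482 = 2^1·1241; (2/4077) = -1 since 4077 mod 8 = 5, so (2482/4077) = (-1)^1·(1241/4077); sign now +1
reciprocity: (1241/4077) = +1·(4077/1241) since 1241 mod 4 = 1, 4077 mod 4 = 1; sign now +1
(4077/1241) = (354/1241)   [reduce mod 1241]
354 = 2^1·177; (2/1241) = +1 since 1241 mod 8 = 1, so (354/1241) = (+1)^1·(177/1241); sign now +1
reciprocity: (177/1241) = +1·(1241/177) since 177 mod 4 = 1, 1241 mod 4 = 1; sign now +1
(1241/177) = (2/177)   [reduce mod 177]
2 = 2^1·1; (2/177) = +1 since 177 mod 8 = 1, so (2/177) = (+1)^1·(1/177); sign now +1
(1/177) = 1; final value = sign = +1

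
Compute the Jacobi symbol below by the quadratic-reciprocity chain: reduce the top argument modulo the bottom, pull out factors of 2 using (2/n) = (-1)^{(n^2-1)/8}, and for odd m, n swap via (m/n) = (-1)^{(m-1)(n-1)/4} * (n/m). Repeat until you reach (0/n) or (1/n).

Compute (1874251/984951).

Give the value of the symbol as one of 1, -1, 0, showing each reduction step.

(1874251/984951): 1874251 mod 984951 = 889300, so (1874251/984951) = (889300/984951)
factor out 2^2: 889300 = 2^2·222325; with 984951 mod 8 = 7, (2/984951) = +1; sign now +1; continue with (222325/984951)
flip (222325/984951) -> (984951/222325): both odd, 222325 mod 4 = 1, 984951 mod 4 = 3, so the flip contributes +1; sign now +1
(984951/222325): 984951 mod 222325 = 95651, so (984951/222325) = (95651/222325)
flip (95651/222325) -> (222325/95651): both odd, 95651 mod 4 = 3, 222325 mod 4 = 1, so the flip contributes +1; sign now +1
(222325/95651): 222325 mod 95651 = 31023, so (222325/95651) = (31023/95651)
flip (31023/95651) -> (95651/31023): both odd, 31023 mod 4 = 3, 95651 mod 4 = 3, so the flip contributes -1; sign now -1
(95651/31023): 95651 mod 31023 = 2582, so (95651/31023) = (2582/31023)
factor out 2^1: 2582 = 2^1·1291; with 31023 mod 8 = 7, (2/31023) = +1; sign now -1; continue with (1291/31023)
flip (1291/31023) -> (31023/1291): both odd, 1291 mod 4 = 3, 31023 mod 4 = 3, so the flip contributes -1; sign now +1
(31023/1291): 31023 mod 1291 = 39, so (31023/1291) = (39/1291)
flip (39/1291) -> (1291/39): both odd, 39 mod 4 = 3, 1291 mod 4 = 3, so the flip contributes -1; sign now -1
(1291/39): 1291 mod 39 = 4, so (1291/39) = (4/39)
factor out 2^2: 4 = 2^2·1; with 39 mod 8 = 7, (2/39) = +1; sign now -1; continue with (1/39)
reached (1/39) = 1, so the symbol is -1

-1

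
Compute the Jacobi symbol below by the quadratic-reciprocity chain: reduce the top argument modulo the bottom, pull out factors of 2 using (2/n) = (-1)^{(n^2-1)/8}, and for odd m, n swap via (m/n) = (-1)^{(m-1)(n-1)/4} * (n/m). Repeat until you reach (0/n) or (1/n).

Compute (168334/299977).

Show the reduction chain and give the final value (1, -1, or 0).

168334 = 2^1·84167; (2/299977) = +1 since 299977 mod 8 = 1, so (168334/299977) = (+1)^1·(84167/299977); sign now +1
reciprocity: (84167/299977) = +1·(299977/84167) since 84167 mod 4 = 3, 299977 mod 4 = 1; sign now +1
(299977/84167) = (47476/84167)   [reduce mod 84167]
47476 = 2^2·11869; (2/84167) = +1 since 84167 mod 8 = 7, so (47476/84167) = (+1)^2·(11869/84167); sign now +1
reciprocity: (11869/84167) = +1·(84167/11869) since 11869 mod 4 = 1, 84167 mod 4 = 3; sign now +1
(84167/11869) = (1084/11869)   [reduce mod 11869]
1084 = 2^2·271; (2/11869) = -1 since 11869 mod 8 = 5, so (1084/11869) = (-1)^2·(271/11869); sign now +1
reciprocity: (271/11869) = +1·(11869/271) since 271 mod 4 = 3, 11869 mod 4 = 1; sign now +1
(11869/271) = (216/271)   [reduce mod 271]
216 = 2^3·27; (2/271) = +1 since 271 mod 8 = 7, so (216/271) = (+1)^3·(27/271); sign now +1
reciprocity: (27/271) = -1·(271/27) since 27 mod 4 = 3, 271 mod 4 = 3; sign now -1
(271/27) = (1/27)   [reduce mod 27]
(1/27) = 1; final value = sign = -1

-1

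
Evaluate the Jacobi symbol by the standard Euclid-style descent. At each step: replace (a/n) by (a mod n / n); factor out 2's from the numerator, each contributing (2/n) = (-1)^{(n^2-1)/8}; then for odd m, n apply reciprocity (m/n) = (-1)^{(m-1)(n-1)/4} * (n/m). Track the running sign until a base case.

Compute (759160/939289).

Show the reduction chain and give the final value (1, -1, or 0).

factor out 2^3: 759160 = 2^3·94895; with 939289 mod 8 = 1, (2/939289) = +1; sign now +1; continue with (94895/939289)
flip (94895/939289) -> (939289/94895): both odd, 94895 mod 4 = 3, 939289 mod 4 = 1, so the flip contributes +1; sign now +1
(939289/94895): 939289 mod 94895 = 85234, so (939289/94895) = (85234/94895)
factor out 2^1: 85234 = 2^1·42617; with 94895 mod 8 = 7, (2/94895) = +1; sign now +1; continue with (42617/94895)
flip (42617/94895) -> (94895/42617): both odd, 42617 mod 4 = 1, 94895 mod 4 = 3, so the flip contributes +1; sign now +1
(94895/42617): 94895 mod 42617 = 9661, so (94895/42617) = (9661/42617)
flip (9661/42617) -> (42617/9661): both odd, 9661 mod 4 = 1, 42617 mod 4 = 1, so the flip contributes +1; sign now +1
(42617/9661): 42617 mod 9661 = 3973, so (42617/9661) = (3973/9661)
flip (3973/9661) -> (9661/3973): both odd, 3973 mod 4 = 1, 9661 mod 4 = 1, so the flip contributes +1; sign now +1
(9661/3973): 9661 mod 3973 = 1715, so (9661/3973) = (1715/3973)
flip (1715/3973) -> (3973/1715): both odd, 1715 mod 4 = 3, 3973 mod 4 = 1, so the flip contributes +1; sign now +1
(3973/1715): 3973 mod 1715 = 543, so (3973/1715) = (543/1715)
flip (543/1715) -> (1715/543): both odd, 543 mod 4 = 3, 1715 mod 4 = 3, so the flip contributes -1; sign now -1
(1715/543): 1715 mod 543 = 86, so (1715/543) = (86/543)
factor out 2^1: 86 = 2^1·43; with 543 mod 8 = 7, (2/543) = +1; sign now -1; continue with (43/543)
flip (43/543) -> (543/43): both odd, 43 mod 4 = 3, 543 mod 4 = 3, so the flip contributes -1; sign now +1
(543/43): 543 mod 43 = 27, so (543/43) = (27/43)
flip (27/43) -> (43/27): both odd, 27 mod 4 = 3, 43 mod 4 = 3, so the flip contributes -1; sign now -1
(43/27): 43 mod 27 = 16, so (43/27) = (16/27)
factor out 2^4: 16 = 2^4·1; with 27 mod 8 = 3, (2/27) = -1; sign now -1; continue with (1/27)
reached (1/27) = 1, so the symbol is -1

-1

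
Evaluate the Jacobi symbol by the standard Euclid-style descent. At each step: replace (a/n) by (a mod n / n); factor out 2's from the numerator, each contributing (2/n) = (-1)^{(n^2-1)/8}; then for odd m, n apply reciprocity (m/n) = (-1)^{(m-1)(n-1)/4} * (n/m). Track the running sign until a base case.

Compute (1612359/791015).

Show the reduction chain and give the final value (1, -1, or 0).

(1612359/791015): 1612359 mod 791015 = 30329, so (1612359/791015) = (30329/791015)
flip (30329/791015) -> (791015/30329): both odd, 30329 mod 4 = 1, 791015 mod 4 = 3, so the flip contributes +1; sign now +1
(791015/30329): 791015 mod 30329 = 2461, so (791015/30329) = (2461/30329)
flip (2461/30329) -> (30329/2461): both odd, 2461 mod 4 = 1, 30329 mod 4 = 1, so the flip contributes +1; sign now +1
(30329/2461): 30329 mod 2461 = 797, so (30329/2461) = (797/2461)
flip (797/2461) -> (2461/797): both odd, 797 mod 4 = 1, 2461 mod 4 = 1, so the flip contributes +1; sign now +1
(2461/797): 2461 mod 797 = 70, so (2461/797) = (70/797)
factor out 2^1: 70 = 2^1·35; with 797 mod 8 = 5, (2/797) = -1; sign now -1; continue with (35/797)
flip (35/797) -> (797/35): both odd, 35 mod 4 = 3, 797 mod 4 = 1, so the flip contributes +1; sign now -1
(797/35): 797 mod 35 = 27, so (797/35) = (27/35)
flip (27/35) -> (35/27): both odd, 27 mod 4 = 3, 35 mod 4 = 3, so the flip contributes -1; sign now +1
(35/27): 35 mod 27 = 8, so (35/27) = (8/27)
factor out 2^3: 8 = 2^3·1; with 27 mod 8 = 3, (2/27) = -1; sign now -1; continue with (1/27)
reached (1/27) = 1, so the symbol is -1

-1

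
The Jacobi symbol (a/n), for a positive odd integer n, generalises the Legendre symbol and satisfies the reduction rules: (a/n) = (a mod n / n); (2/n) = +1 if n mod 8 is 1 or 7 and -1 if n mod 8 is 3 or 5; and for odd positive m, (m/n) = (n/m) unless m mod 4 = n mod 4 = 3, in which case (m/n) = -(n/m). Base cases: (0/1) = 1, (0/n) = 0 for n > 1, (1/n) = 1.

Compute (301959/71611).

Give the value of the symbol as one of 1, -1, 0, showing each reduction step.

-1

(301959/71611): 301959 mod 71611 = 15515, so (301959/71611) = (15515/71611)
flip (15515/71611) -> (71611/15515): both odd, 15515 mod 4 = 3, 71611 mod 4 = 3, so the flip contributes -1; sign now -1
(71611/15515): 71611 mod 15515 = 9551, so (71611/15515) = (9551/15515)
flip (9551/15515) -> (15515/9551): both odd, 9551 mod 4 = 3, 15515 mod 4 = 3, so the flip contributes -1; sign now +1
(15515/9551): 15515 mod 9551 = 5964, so (15515/9551) = (5964/9551)
factor out 2^2: 5964 = 2^2·1491; with 9551 mod 8 = 7, (2/9551) = +1; sign now +1; continue with (1491/9551)
flip (1491/9551) -> (9551/1491): both odd, 1491 mod 4 = 3, 9551 mod 4 = 3, so the flip contributes -1; sign now -1
(9551/1491): 9551 mod 1491 = 605, so (9551/1491) = (605/1491)
flip (605/1491) -> (1491/605): both odd, 605 mod 4 = 1, 1491 mod 4 = 3, so the flip contributes +1; sign now -1
(1491/605): 1491 mod 605 = 281, so (1491/605) = (281/605)
flip (281/605) -> (605/281): both odd, 281 mod 4 = 1, 605 mod 4 = 1, so the flip contributes +1; sign now -1
(605/281): 605 mod 281 = 43, so (605/281) = (43/281)
flip (43/281) -> (281/43): both odd, 43 mod 4 = 3, 281 mod 4 = 1, so the flip contributes +1; sign now -1
(281/43): 281 mod 43 = 23, so (281/43) = (23/43)
flip (23/43) -> (43/23): both odd, 23 mod 4 = 3, 43 mod 4 = 3, so the flip contributes -1; sign now +1
(43/23): 43 mod 23 = 20, so (43/23) = (20/23)
factor out 2^2: 20 = 2^2·5; with 23 mod 8 = 7, (2/23) = +1; sign now +1; continue with (5/23)
flip (5/23) -> (23/5): both odd, 5 mod 4 = 1, 23 mod 4 = 3, so the flip contributes +1; sign now +1
(23/5): 23 mod 5 = 3, so (23/5) = (3/5)
flip (3/5) -> (5/3): both odd, 3 mod 4 = 3, 5 mod 4 = 1, so the flip contributes +1; sign now +1
(5/3): 5 mod 3 = 2, so (5/3) = (2/3)
factor out 2^1: 2 = 2^1·1; with 3 mod 8 = 3, (2/3) = -1; sign now -1; continue with (1/3)
reached (1/3) = 1, so the symbol is -1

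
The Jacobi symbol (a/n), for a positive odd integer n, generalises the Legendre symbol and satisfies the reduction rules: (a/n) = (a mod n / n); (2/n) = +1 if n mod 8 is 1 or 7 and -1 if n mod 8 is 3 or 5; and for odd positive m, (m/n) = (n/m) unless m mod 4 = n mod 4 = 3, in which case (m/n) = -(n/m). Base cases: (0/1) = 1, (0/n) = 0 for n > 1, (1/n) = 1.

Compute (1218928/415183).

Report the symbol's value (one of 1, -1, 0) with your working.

1

(1218928/415183): 1218928 mod 415183 = 388562, so (1218928/415183) = (388562/415183)
factor out 2^1: 388562 = 2^1·194281; with 415183 mod 8 = 7, (2/415183) = +1; sign now +1; continue with (194281/415183)
flip (194281/415183) -> (415183/194281): both odd, 194281 mod 4 = 1, 415183 mod 4 = 3, so the flip contributes +1; sign now +1
(415183/194281): 415183 mod 194281 = 26621, so (415183/194281) = (26621/194281)
flip (26621/194281) -> (194281/26621): both odd, 26621 mod 4 = 1, 194281 mod 4 = 1, so the flip contributes +1; sign now +1
(194281/26621): 194281 mod 26621 = 7934, so (194281/26621) = (7934/26621)
factor out 2^1: 7934 = 2^1·3967; with 26621 mod 8 = 5, (2/26621) = -1; sign now -1; continue with (3967/26621)
flip (3967/26621) -> (26621/3967): both odd, 3967 mod 4 = 3, 26621 mod 4 = 1, so the flip contributes +1; sign now -1
(26621/3967): 26621 mod 3967 = 2819, so (26621/3967) = (2819/3967)
flip (2819/3967) -> (3967/2819): both odd, 2819 mod 4 = 3, 3967 mod 4 = 3, so the flip contributes -1; sign now +1
(3967/2819): 3967 mod 2819 = 1148, so (3967/2819) = (1148/2819)
factor out 2^2: 1148 = 2^2·287; with 2819 mod 8 = 3, (2/2819) = -1; sign now +1; continue with (287/2819)
flip (287/2819) -> (2819/287): both odd, 287 mod 4 = 3, 2819 mod 4 = 3, so the flip contributes -1; sign now -1
(2819/287): 2819 mod 287 = 236, so (2819/287) = (236/287)
factor out 2^2: 236 = 2^2·59; with 287 mod 8 = 7, (2/287) = +1; sign now -1; continue with (59/287)
flip (59/287) -> (287/59): both odd, 59 mod 4 = 3, 287 mod 4 = 3, so the flip contributes -1; sign now +1
(287/59): 287 mod 59 = 51, so (287/59) = (51/59)
flip (51/59) -> (59/51): both odd, 51 mod 4 = 3, 59 mod 4 = 3, so the flip contributes -1; sign now -1
(59/51): 59 mod 51 = 8, so (59/51) = (8/51)
factor out 2^3: 8 = 2^3·1; with 51 mod 8 = 3, (2/51) = -1; sign now +1; continue with (1/51)
reached (1/51) = 1, so the symbol is +1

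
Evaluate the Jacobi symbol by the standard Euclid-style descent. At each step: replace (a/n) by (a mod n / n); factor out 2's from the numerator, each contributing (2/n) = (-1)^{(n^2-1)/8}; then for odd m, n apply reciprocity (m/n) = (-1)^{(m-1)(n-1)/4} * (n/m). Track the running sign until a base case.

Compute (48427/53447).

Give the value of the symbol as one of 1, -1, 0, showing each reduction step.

flip (48427/53447) -> (53447/48427): both odd, 48427 mod 4 = 3, 53447 mod 4 = 3, so the flip contributes -1; sign now -1
(53447/48427): 53447 mod 48427 = 5020, so (53447/48427) = (5020/48427)
factor out 2^2: 5020 = 2^2·1255; with 48427 mod 8 = 3, (2/48427) = -1; sign now -1; continue with (1255/48427)
flip (1255/48427) -> (48427/1255): both odd, 1255 mod 4 = 3, 48427 mod 4 = 3, so the flip contributes -1; sign now +1
(48427/1255): 48427 mod 1255 = 737, so (48427/1255) = (737/1255)
flip (737/1255) -> (1255/737): both odd, 737 mod 4 = 1, 1255 mod 4 = 3, so the flip contributes +1; sign now +1
(1255/737): 1255 mod 737 = 518, so (1255/737) = (518/737)
factor out 2^1: 518 = 2^1·259; with 737 mod 8 = 1, (2/737) = +1; sign now +1; continue with (259/737)
flip (259/737) -> (737/259): both odd, 259 mod 4 = 3, 737 mod 4 = 1, so the flip contributes +1; sign now +1
(737/259): 737 mod 259 = 219, so (737/259) = (219/259)
flip (219/259) -> (259/219): both odd, 219 mod 4 = 3, 259 mod 4 = 3, so the flip contributes -1; sign now -1
(259/219): 259 mod 219 = 40, so (259/219) = (40/219)
factor out 2^3: 40 = 2^3·5; with 219 mod 8 = 3, (2/219) = -1; sign now +1; continue with (5/219)
flip (5/219) -> (219/5): both odd, 5 mod 4 = 1, 219 mod 4 = 3, so the flip contributes +1; sign now +1
(219/5): 219 mod 5 = 4, so (219/5) = (4/5)
factor out 2^2: 4 = 2^2·1; with 5 mod 8 = 5, (2/5) = -1; sign now +1; continue with (1/5)
reached (1/5) = 1, so the symbol is +1

1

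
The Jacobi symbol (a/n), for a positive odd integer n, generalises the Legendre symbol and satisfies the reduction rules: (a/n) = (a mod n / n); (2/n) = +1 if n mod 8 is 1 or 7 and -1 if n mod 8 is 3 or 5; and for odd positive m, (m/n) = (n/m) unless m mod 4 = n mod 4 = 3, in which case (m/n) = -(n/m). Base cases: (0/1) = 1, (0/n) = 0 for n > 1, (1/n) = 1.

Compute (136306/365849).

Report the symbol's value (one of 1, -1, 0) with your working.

factor out 2^1: 136306 = 2^1·68153; with 365849 mod 8 = 1, (2/365849) = +1; sign now +1; continue with (68153/365849)
flip (68153/365849) -> (365849/68153): both odd, 68153 mod 4 = 1, 365849 mod 4 = 1, so the flip contributes +1; sign now +1
(365849/68153): 365849 mod 68153 = 25084, so (365849/68153) = (25084/68153)
factor out 2^2: 25084 = 2^2·6271; with 68153 mod 8 = 1, (2/68153) = +1; sign now +1; continue with (6271/68153)
flip (6271/68153) -> (68153/6271): both odd, 6271 mod 4 = 3, 68153 mod 4 = 1, so the flip contributes +1; sign now +1
(68153/6271): 68153 mod 6271 = 5443, so (68153/6271) = (5443/6271)
flip (5443/6271) -> (6271/5443): both odd, 5443 mod 4 = 3, 6271 mod 4 = 3, so the flip contributes -1; sign now -1
(6271/5443): 6271 mod 5443 = 828, so (6271/5443) = (828/5443)
factor out 2^2: 828 = 2^2·207; with 5443 mod 8 = 3, (2/5443) = -1; sign now -1; continue with (207/5443)
flip (207/5443) -> (5443/207): both odd, 207 mod 4 = 3, 5443 mod 4 = 3, so the flip contributes -1; sign now +1
(5443/207): 5443 mod 207 = 61, so (5443/207) = (61/207)
flip (61/207) -> (207/61): both odd, 61 mod 4 = 1, 207 mod 4 = 3, so the flip contributes +1; sign now +1
(207/61): 207 mod 61 = 24, so (207/61) = (24/61)
factor out 2^3: 24 = 2^3·3; with 61 mod 8 = 5, (2/61) = -1; sign now -1; continue with (3/61)
flip (3/61) -> (61/3): both odd, 3 mod 4 = 3, 61 mod 4 = 1, so the flip contributes +1; sign now -1
(61/3): 61 mod 3 = 1, so (61/3) = (1/3)
reached (1/3) = 1, so the symbol is -1

-1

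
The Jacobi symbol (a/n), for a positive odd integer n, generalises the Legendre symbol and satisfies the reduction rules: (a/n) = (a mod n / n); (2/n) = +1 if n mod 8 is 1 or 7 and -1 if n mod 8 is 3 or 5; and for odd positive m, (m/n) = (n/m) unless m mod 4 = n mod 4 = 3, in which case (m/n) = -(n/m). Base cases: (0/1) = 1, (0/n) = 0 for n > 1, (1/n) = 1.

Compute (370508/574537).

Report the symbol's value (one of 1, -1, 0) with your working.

-1

factor out 2^2: 370508 = 2^2·92627; with 574537 mod 8 = 1, (2/574537) = +1; sign now +1; continue with (92627/574537)
flip (92627/574537) -> (574537/92627): both odd, 92627 mod 4 = 3, 574537 mod 4 = 1, so the flip contributes +1; sign now +1
(574537/92627): 574537 mod 92627 = 18775, so (574537/92627) = (18775/92627)
flip (18775/92627) -> (92627/18775): both odd, 18775 mod 4 = 3, 92627 mod 4 = 3, so the flip contributes -1; sign now -1
(92627/18775): 92627 mod 18775 = 17527, so (92627/18775) = (17527/18775)
flip (17527/18775) -> (18775/17527): both odd, 17527 mod 4 = 3, 18775 mod 4 = 3, so the flip contributes -1; sign now +1
(18775/17527): 18775 mod 17527 = 1248, so (18775/17527) = (1248/17527)
factor out 2^5: 1248 = 2^5·39; with 17527 mod 8 = 7, (2/17527) = +1; sign now +1; continue with (39/17527)
flip (39/17527) -> (17527/39): both odd, 39 mod 4 = 3, 17527 mod 4 = 3, so the flip contributes -1; sign now -1
(17527/39): 17527 mod 39 = 16, so (17527/39) = (16/39)
factor out 2^4: 16 = 2^4·1; with 39 mod 8 = 7, (2/39) = +1; sign now -1; continue with (1/39)
reached (1/39) = 1, so the symbol is -1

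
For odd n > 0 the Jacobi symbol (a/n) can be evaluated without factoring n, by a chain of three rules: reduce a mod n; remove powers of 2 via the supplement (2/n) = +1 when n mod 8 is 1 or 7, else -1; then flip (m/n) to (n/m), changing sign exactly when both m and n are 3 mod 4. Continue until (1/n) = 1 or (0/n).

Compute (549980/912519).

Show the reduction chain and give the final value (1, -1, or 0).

factor out 2^2: 549980 = 2^2·137495; with 912519 mod 8 = 7, (2/912519) = +1; sign now +1; continue with (137495/912519)
flip (137495/912519) -> (912519/137495): both odd, 137495 mod 4 = 3, 912519 mod 4 = 3, so the flip contributes -1; sign now -1
(912519/137495): 912519 mod 137495 = 87549, so (912519/137495) = (87549/137495)
flip (87549/137495) -> (137495/87549): both odd, 87549 mod 4 = 1, 137495 mod 4 = 3, so the flip contributes +1; sign now -1
(137495/87549): 137495 mod 87549 = 49946, so (137495/87549) = (49946/87549)
factor out 2^1: 49946 = 2^1·24973; with 87549 mod 8 = 5, (2/87549) = -1; sign now +1; continue with (24973/87549)
flip (24973/87549) -> (87549/24973): both odd, 24973 mod 4 = 1, 87549 mod 4 = 1, so the flip contributes +1; sign now +1
(87549/24973): 87549 mod 24973 = 12630, so (87549/24973) = (12630/24973)
factor out 2^1: 12630 = 2^1·6315; with 24973 mod 8 = 5, (2/24973) = -1; sign now -1; continue with (6315/24973)
flip (6315/24973) -> (24973/6315): both odd, 6315 mod 4 = 3, 24973 mod 4 = 1, so the flip contributes +1; sign now -1
(24973/6315): 24973 mod 6315 = 6028, so (24973/6315) = (6028/6315)
factor out 2^2: 6028 = 2^2·1507; with 6315 mod 8 = 3, (2/6315) = -1; sign now -1; continue with (1507/6315)
flip (1507/6315) -> (6315/1507): both odd, 1507 mod 4 = 3, 6315 mod 4 = 3, so the flip contributes -1; sign now +1
(6315/1507): 6315 mod 1507 = 287, so (6315/1507) = (287/1507)
flip (287/1507) -> (1507/287): both odd, 287 mod 4 = 3, 1507 mod 4 = 3, so the flip contributes -1; sign now -1
(1507/287): 1507 mod 287 = 72, so (1507/287) = (72/287)
factor out 2^3: 72 = 2^3·9; with 287 mod 8 = 7, (2/287) = +1; sign now -1; continue with (9/287)
flip (9/287) -> (287/9): both odd, 9 mod 4 = 1, 287 mod 4 = 3, so the flip contributes +1; sign now -1
(287/9): 287 mod 9 = 8, so (287/9) = (8/9)
factor out 2^3: 8 = 2^3·1; with 9 mod 8 = 1, (2/9) = +1; sign now -1; continue with (1/9)
reached (1/9) = 1, so the symbol is -1

-1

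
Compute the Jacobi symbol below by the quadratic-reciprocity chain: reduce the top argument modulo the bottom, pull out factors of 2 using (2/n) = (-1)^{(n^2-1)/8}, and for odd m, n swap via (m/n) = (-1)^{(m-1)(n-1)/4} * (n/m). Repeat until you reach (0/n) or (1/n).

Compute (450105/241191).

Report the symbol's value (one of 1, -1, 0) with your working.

0

(450105/241191) = (208914/241191)   [reduce mod 241191]
208914 = 2^1·104457; (2/241191) = +1 since 241191 mod 8 = 7, so (208914/241191) = (+1)^1·(104457/241191); sign now +1
reciprocity: (104457/241191) = +1·(241191/104457) since 104457 mod 4 = 1, 241191 mod 4 = 3; sign now +1
(241191/104457) = (32277/104457)   [reduce mod 104457]
reciprocity: (32277/104457) = +1·(104457/32277) since 32277 mod 4 = 1, 104457 mod 4 = 1; sign now +1
(104457/32277) = (7626/32277)   [reduce mod 32277]
7626 = 2^1·3813; (2/32277) = -1 since 32277 mod 8 = 5, so (7626/32277) = (-1)^1·(3813/32277); sign now -1
reciprocity: (3813/32277) = +1·(32277/3813) since 3813 mod 4 = 1, 32277 mod 4 = 1; sign now -1
(32277/3813) = (1773/3813)   [reduce mod 3813]
reciprocity: (1773/3813) = +1·(3813/1773) since 1773 mod 4 = 1, 3813 mod 4 = 1; sign now -1
(3813/1773) = (267/1773)   [reduce mod 1773]
reciprocity: (267/1773) = +1·(1773/267) since 267 mod 4 = 3, 1773 mod 4 = 1; sign now -1
(1773/267) = (171/267)   [reduce mod 267]
reciprocity: (171/267) = -1·(267/171) since 171 mod 4 = 3, 267 mod 4 = 3; sign now +1
(267/171) = (96/171)   [reduce mod 171]
96 = 2^5·3; (2/171) = -1 since 171 mod 8 = 3, so (96/171) = (-1)^5·(3/171); sign now -1
reciprocity: (3/171) = -1·(171/3) since 3 mod 4 = 3, 171 mod 4 = 3; sign now +1
(171/3) = (0/3)   [reduce mod 3]
(0/3) = 0   [gcd(a, n) > 1]; final value = 0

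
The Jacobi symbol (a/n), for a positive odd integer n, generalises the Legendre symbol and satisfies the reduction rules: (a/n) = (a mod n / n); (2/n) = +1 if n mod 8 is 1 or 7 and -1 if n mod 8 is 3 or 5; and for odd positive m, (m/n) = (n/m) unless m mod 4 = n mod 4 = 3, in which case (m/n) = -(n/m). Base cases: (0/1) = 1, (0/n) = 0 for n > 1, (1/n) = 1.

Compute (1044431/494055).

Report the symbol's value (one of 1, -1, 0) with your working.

(1044431/494055): 1044431 mod 494055 = 56321, so (1044431/494055) = (56321/494055)
flip (56321/494055) -> (494055/56321): both odd, 56321 mod 4 = 1, 494055 mod 4 = 3, so the flip contributes +1; sign now +1
(494055/56321): 494055 mod 56321 = 43487, so (494055/56321) = (43487/56321)
flip (43487/56321) -> (56321/43487): both odd, 43487 mod 4 = 3, 56321 mod 4 = 1, so the flip contributes +1; sign now +1
(56321/43487): 56321 mod 43487 = 12834, so (56321/43487) = (12834/43487)
factor out 2^1: 12834 = 2^1·6417; with 43487 mod 8 = 7, (2/43487) = +1; sign now +1; continue with (6417/43487)
flip (6417/43487) -> (43487/6417): both odd, 6417 mod 4 = 1, 43487 mod 4 = 3, so the flip contributes +1; sign now +1
(43487/6417): 43487 mod 6417 = 4985, so (43487/6417) = (4985/6417)
flip (4985/6417) -> (6417/4985): both odd, 4985 mod 4 = 1, 6417 mod 4 = 1, so the flip contributes +1; sign now +1
(6417/4985): 6417 mod 4985 = 1432, so (6417/4985) = (1432/4985)
factor out 2^3: 1432 = 2^3·179; with 4985 mod 8 = 1, (2/4985) = +1; sign now +1; continue with (179/4985)
flip (179/4985) -> (4985/179): both odd, 179 mod 4 = 3, 4985 mod 4 = 1, so the flip contributes +1; sign now +1
(4985/179): 4985 mod 179 = 152, so (4985/179) = (152/179)
factor out 2^3: 152 = 2^3·19; with 179 mod 8 = 3, (2/179) = -1; sign now -1; continue with (19/179)
flip (19/179) -> (179/19): both odd, 19 mod 4 = 3, 179 mod 4 = 3, so the flip contributes -1; sign now +1
(179/19): 179 mod 19 = 8, so (179/19) = (8/19)
factor out 2^3: 8 = 2^3·1; with 19 mod 8 = 3, (2/19) = -1; sign now -1; continue with (1/19)
reached (1/19) = 1, so the symbol is -1

-1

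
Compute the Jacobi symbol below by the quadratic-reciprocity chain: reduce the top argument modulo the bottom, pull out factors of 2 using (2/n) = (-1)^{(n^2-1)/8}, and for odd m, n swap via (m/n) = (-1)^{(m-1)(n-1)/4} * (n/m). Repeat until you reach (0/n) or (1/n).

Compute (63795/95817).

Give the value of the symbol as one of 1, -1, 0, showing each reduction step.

0

flip (63795/95817) -> (95817/63795): both odd, 63795 mod 4 = 3, 95817 mod 4 = 1, so the flip contributes +1; sign now +1
(95817/63795): 95817 mod 63795 = 32022, so (95817/63795) = (32022/63795)
factor out 2^1: 32022 = 2^1·16011; with 63795 mod 8 = 3, (2/63795) = -1; sign now -1; continue with (16011/63795)
flip (16011/63795) -> (63795/16011): both odd, 16011 mod 4 = 3, 63795 mod 4 = 3, so the flip contributes -1; sign now +1
(63795/16011): 63795 mod 16011 = 15762, so (63795/16011) = (15762/16011)
factor out 2^1: 15762 = 2^1·7881; with 16011 mod 8 = 3, (2/16011) = -1; sign now -1; continue with (7881/16011)
flip (7881/16011) -> (16011/7881): both odd, 7881 mod 4 = 1, 16011 mod 4 = 3, so the flip contributes +1; sign now -1
(16011/7881): 16011 mod 7881 = 249, so (16011/7881) = (249/7881)
flip (249/7881) -> (7881/249): both odd, 249 mod 4 = 1, 7881 mod 4 = 1, so the flip contributes +1; sign now -1
(7881/249): 7881 mod 249 = 162, so (7881/249) = (162/249)
factor out 2^1: 162 = 2^1·81; with 249 mod 8 = 1, (2/249) = +1; sign now -1; continue with (81/249)
flip (81/249) -> (249/81): both odd, 81 mod 4 = 1, 249 mod 4 = 1, so the flip contributes +1; sign now -1
(249/81): 249 mod 81 = 6, so (249/81) = (6/81)
factor out 2^1: 6 = 2^1·3; with 81 mod 8 = 1, (2/81) = +1; sign now -1; continue with (3/81)
flip (3/81) -> (81/3): both odd, 3 mod 4 = 3, 81 mod 4 = 1, so the flip contributes +1; sign now -1
(81/3): 81 mod 3 = 0, so (81/3) = (0/3)
reached (0/3); gcd(a, n) > 1, so (0/3) = 0 and the symbol is 0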